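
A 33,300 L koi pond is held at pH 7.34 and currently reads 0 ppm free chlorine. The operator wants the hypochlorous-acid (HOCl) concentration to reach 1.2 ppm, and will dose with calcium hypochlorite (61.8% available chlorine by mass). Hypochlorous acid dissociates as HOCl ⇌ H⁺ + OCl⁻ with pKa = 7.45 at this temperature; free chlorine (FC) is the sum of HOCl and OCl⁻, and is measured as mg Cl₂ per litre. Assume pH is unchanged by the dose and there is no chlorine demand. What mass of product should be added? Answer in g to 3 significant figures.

115 g

[OCl⁻]/[HOCl] = 10^(pH − pKa) = 10^(7.34 − 7.45) = 0.7762; fraction as HOCl = 1/(1 + 0.7762) = 0.563.
Free chlorine required for 1.2 ppm HOCl: 1.2 / 0.563 = 2.131 ppm.
FC to add: 2.131 − 0 = 2.131 mg/L as Cl₂.
Cl₂ equivalent: 2.131 mg/L × 33,300 L = 70.98 g.
Product at 61.8% available Cl: 70.98 / 0.618 = 114.9 g.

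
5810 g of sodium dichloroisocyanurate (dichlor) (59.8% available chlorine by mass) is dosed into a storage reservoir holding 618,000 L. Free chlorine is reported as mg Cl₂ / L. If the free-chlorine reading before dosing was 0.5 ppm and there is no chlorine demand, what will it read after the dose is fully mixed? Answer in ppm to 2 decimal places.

6.12 ppm

Available chlorine delivered: 5810 g × 0.598 = 3474 g as Cl₂.
Concentration rise: 3474 g / 618,000 L = 5.622 mg/L = 5.62 ppm.
Final FC: 0.5 + 5.62 = 6.12 ppm.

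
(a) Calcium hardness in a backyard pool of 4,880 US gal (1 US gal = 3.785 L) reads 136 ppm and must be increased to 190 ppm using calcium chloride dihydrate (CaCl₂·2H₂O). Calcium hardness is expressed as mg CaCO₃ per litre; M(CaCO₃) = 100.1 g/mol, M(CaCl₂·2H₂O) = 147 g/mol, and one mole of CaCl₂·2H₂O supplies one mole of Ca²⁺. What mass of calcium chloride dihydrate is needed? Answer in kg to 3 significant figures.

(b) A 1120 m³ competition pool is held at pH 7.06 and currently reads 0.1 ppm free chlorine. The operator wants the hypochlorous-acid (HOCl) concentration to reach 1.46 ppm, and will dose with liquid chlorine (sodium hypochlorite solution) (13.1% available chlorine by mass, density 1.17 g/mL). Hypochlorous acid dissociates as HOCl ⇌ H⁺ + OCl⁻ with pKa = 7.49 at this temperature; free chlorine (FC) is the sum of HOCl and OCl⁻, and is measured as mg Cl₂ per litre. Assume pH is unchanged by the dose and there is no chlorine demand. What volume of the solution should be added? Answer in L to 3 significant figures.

(a) Volume: 4,880 US gal × 3.785 L/gal = 18,471 L.
(a) Hardness to add: (190 − 136) = 54 mg/L as CaCO₃ × 18,471 L = 997.4 g as CaCO₃.
(a) Moles of Ca²⁺ (1 mol Ca²⁺ ≡ 1 mol CaCO₃): 997.4 / 100.1 g/mol = 9.964 mol.
(a) Mass of CaCl₂·2H₂O: 9.964 × 147 = 1465 g.

(b) Volume: 1120 m³ = 1,120,000 L.
(b) [OCl⁻]/[HOCl] = 10^(pH − pKa) = 10^(7.06 − 7.49) = 0.3715; fraction as HOCl = 1/(1 + 0.3715) = 0.7291.
(b) Free chlorine required for 1.46 ppm HOCl: 1.46 / 0.7291 = 2.002 ppm.
(b) FC to add: 2.002 − 0.1 = 1.902 mg/L as Cl₂.
(b) Cl₂ equivalent: 1.902 mg/L × 1,120,000 L = 2131 g.
(b) Product at 13.1% available Cl: 2131 / 0.131 = 16,270 g.
(b) Volume: 16,270 g ÷ 1.17 g/mL = 13,900 mL.

(a) 1.46 kg; (b) 13.9 L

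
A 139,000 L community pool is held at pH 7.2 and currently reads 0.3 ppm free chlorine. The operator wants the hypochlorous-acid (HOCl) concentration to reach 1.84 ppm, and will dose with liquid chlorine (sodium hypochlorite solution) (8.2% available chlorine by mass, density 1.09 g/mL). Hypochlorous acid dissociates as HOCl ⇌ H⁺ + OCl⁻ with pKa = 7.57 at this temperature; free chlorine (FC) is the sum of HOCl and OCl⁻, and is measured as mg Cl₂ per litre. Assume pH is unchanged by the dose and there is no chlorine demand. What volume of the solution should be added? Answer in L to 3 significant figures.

3.62 L

[OCl⁻]/[HOCl] = 10^(pH − pKa) = 10^(7.2 − 7.57) = 0.4266; fraction as HOCl = 1/(1 + 0.4266) = 0.701.
Free chlorine required for 1.84 ppm HOCl: 1.84 / 0.701 = 2.625 ppm.
FC to add: 2.625 − 0.3 = 2.325 mg/L as Cl₂.
Cl₂ equivalent: 2.325 mg/L × 139,000 L = 323.2 g.
Product at 8.2% available Cl: 323.2 / 0.082 = 3941 g.
Volume: 3941 g ÷ 1.09 g/mL = 3616 mL.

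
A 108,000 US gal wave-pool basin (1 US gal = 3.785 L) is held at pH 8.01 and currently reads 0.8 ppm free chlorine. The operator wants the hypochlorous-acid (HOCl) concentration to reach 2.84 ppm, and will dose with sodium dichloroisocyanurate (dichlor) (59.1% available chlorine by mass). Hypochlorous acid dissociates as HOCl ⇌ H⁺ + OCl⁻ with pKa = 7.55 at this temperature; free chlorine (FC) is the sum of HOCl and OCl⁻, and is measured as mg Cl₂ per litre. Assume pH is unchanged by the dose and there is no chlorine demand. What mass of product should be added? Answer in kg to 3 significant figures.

7.08 kg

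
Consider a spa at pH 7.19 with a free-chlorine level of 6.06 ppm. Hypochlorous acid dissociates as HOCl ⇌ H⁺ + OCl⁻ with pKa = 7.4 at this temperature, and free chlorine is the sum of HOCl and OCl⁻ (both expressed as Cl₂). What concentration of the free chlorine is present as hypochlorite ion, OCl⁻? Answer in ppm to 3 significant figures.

2.31 ppm

[OCl⁻]/[HOCl] = 10^(pH − pKa) = 10^(7.19 − 7.4) = 10^-0.21 = 0.6166.
Fraction as HOCl = 1 / (1 + 0.6166) = 0.6186.
OCl⁻ = (1 − 0.6186) × 6.06 ppm = 2.311 ppm.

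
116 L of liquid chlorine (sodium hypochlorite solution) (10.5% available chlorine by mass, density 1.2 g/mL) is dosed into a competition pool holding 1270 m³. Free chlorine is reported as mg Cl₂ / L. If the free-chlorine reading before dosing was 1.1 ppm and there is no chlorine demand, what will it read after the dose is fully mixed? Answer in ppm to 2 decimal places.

12.61 ppm

Volume: 1270 m³ = 1,270,000 L.
Mass of solution: 116 L × 1000 mL/L × 1.2 g/mL = 139,200 g.
Available chlorine delivered: 139,200 g × 0.105 = 14,620 g as Cl₂.
Concentration rise: 14,620 g / 1,270,000 L = 11.51 mg/L = 11.51 ppm.
Final FC: 1.1 + 11.51 = 12.61 ppm.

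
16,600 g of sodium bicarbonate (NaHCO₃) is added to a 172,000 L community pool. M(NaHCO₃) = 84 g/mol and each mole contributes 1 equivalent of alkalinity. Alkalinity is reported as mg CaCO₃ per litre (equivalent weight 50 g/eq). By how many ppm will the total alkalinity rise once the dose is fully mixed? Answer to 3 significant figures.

Moles of NaHCO₃: 16,600 g ÷ 84 g/mol = 197.6 mol → 197.6 eq of alkalinity.
As CaCO₃: 197.6 eq × 50 g/eq = 9881 g.
Rise: 9881 g / 172,000 L × 1000 = 57.45 mg/L.

57.4 ppm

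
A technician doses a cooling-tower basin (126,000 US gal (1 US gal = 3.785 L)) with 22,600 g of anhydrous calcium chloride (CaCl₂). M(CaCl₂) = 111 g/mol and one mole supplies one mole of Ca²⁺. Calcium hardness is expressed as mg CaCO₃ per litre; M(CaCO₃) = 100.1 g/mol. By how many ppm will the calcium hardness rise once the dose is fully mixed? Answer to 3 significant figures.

42.7 ppm

Volume: 126,000 US gal × 3.785 L/gal = 476,910 L.
Moles of Ca²⁺: 22,600 g ÷ 111 g/mol = 203.6 mol.
As CaCO₃: 203.6 mol × 100.1 g/mol = 20,380 g.
Rise: 20,380 g / 476,910 L × 1000 = 42.73 mg/L.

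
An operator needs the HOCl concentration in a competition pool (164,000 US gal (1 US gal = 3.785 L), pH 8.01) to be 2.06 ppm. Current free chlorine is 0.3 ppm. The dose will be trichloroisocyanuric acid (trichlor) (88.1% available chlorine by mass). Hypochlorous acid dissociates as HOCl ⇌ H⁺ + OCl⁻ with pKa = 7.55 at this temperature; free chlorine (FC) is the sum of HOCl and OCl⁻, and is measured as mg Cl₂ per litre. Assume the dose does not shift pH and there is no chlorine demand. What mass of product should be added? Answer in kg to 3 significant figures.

Volume: 164,000 US gal × 3.785 L/gal = 620,740 L.
[OCl⁻]/[HOCl] = 10^(pH − pKa) = 10^(8.01 − 7.55) = 2.884; fraction as HOCl = 1/(1 + 2.884) = 0.2575.
Free chlorine required for 2.06 ppm HOCl: 2.06 / 0.2575 = 8.001 ppm.
FC to add: 8.001 − 0.3 = 7.701 mg/L as Cl₂.
Cl₂ equivalent: 7.701 mg/L × 620,740 L = 4780 g.
Product at 88.1% available Cl: 4780 / 0.881 = 5426 g.

5.43 kg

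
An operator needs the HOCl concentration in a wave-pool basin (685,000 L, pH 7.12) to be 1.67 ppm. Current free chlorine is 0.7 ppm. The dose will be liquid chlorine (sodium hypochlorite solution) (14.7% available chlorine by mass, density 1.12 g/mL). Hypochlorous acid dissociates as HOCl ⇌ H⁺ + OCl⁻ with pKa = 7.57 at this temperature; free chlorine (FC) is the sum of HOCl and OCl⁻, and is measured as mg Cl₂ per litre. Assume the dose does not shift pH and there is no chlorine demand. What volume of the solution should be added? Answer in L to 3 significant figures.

[OCl⁻]/[HOCl] = 10^(pH − pKa) = 10^(7.12 − 7.57) = 0.3548; fraction as HOCl = 1/(1 + 0.3548) = 0.7381.
Free chlorine required for 1.67 ppm HOCl: 1.67 / 0.7381 = 2.263 ppm.
FC to add: 2.263 − 0.7 = 1.563 mg/L as Cl₂.
Cl₂ equivalent: 1.563 mg/L × 685,000 L = 1070 g.
Product at 14.7% available Cl: 1070 / 0.147 = 7281 g.
Volume: 7281 g ÷ 1.12 g/mL = 6501 mL.

6.50 L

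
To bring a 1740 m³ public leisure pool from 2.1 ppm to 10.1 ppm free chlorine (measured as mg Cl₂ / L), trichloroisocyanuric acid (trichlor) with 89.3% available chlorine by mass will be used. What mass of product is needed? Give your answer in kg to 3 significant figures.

15.6 kg

Volume: 1740 m³ = 1,740,000 L.
Chlorine deficit: 10.1 − 2.1 = 8 ppm = 8 mg/L as Cl₂.
Cl₂ equivalent needed: 8 mg/L × 1,740,000 L = 13,920,000 mg = 13,920 g.
Product at 89.3% available chlorine: 13,920 / 0.893 = 15,590 g.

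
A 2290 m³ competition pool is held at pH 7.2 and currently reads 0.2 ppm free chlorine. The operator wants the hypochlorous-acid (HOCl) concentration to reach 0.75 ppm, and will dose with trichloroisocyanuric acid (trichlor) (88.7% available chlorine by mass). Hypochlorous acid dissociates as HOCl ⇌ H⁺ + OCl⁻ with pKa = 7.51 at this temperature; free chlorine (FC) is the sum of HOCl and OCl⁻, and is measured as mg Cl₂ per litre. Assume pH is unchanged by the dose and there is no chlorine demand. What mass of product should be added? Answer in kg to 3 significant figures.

Volume: 2290 m³ = 2,290,000 L.
[OCl⁻]/[HOCl] = 10^(pH − pKa) = 10^(7.2 − 7.51) = 0.4898; fraction as HOCl = 1/(1 + 0.4898) = 0.6712.
Free chlorine required for 0.75 ppm HOCl: 0.75 / 0.6712 = 1.117 ppm.
FC to add: 1.117 − 0.2 = 0.9173 mg/L as Cl₂.
Cl₂ equivalent: 0.9173 mg/L × 2,290,000 L = 2101 g.
Product at 88.7% available Cl: 2101 / 0.887 = 2368 g.

2.37 kg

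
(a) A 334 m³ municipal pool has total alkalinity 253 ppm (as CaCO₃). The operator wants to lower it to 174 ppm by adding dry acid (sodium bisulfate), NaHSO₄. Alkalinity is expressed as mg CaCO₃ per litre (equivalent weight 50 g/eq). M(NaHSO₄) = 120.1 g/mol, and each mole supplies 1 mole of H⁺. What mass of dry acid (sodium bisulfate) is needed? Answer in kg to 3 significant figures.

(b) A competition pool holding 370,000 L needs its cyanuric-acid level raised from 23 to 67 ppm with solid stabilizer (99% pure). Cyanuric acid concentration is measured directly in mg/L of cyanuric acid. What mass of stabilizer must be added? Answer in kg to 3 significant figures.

(a) Volume: 334 m³ = 334,000 L.
(a) Alkalinity to neutralize: (253 − 174) = 79 mg/L as CaCO₃ × 334,000 L = 26,390 g as CaCO₃.
(a) Equivalents of H⁺ required: 26,390 ÷ 50 g/eq = 527.7 eq = 527.7 mol NaHSO₄.
(a) Mass of NaHSO₄: 527.7 × 120.1 = 63,380 g.

(b) CYA to add: (67 − 23) = 44 mg/L × 370,000 L = 16,280 g cyanuric acid.
(b) At 99% purity: 16,280 / 0.99 = 16,440 g product.

(a) 63.4 kg; (b) 16.4 kg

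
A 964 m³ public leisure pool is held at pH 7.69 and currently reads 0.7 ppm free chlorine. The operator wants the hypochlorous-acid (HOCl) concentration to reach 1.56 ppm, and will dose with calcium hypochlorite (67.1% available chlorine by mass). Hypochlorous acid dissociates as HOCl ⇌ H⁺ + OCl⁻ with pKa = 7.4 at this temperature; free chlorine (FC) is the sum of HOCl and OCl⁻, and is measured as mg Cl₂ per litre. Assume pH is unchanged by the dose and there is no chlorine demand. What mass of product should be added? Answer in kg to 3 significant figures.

5.61 kg

Volume: 964 m³ = 964,000 L.
[OCl⁻]/[HOCl] = 10^(pH − pKa) = 10^(7.69 − 7.4) = 1.95; fraction as HOCl = 1/(1 + 1.95) = 0.339.
Free chlorine required for 1.56 ppm HOCl: 1.56 / 0.339 = 4.602 ppm.
FC to add: 4.602 − 0.7 = 3.902 mg/L as Cl₂.
Cl₂ equivalent: 3.902 mg/L × 964,000 L = 3761 g.
Product at 67.1% available Cl: 3761 / 0.671 = 5606 g.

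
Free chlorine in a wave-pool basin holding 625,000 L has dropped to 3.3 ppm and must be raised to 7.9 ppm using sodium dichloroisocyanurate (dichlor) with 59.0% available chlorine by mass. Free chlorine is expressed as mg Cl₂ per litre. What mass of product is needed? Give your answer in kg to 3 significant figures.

4.87 kg

Chlorine deficit: 7.9 − 3.3 = 4.6 ppm = 4.6 mg/L as Cl₂.
Cl₂ equivalent needed: 4.6 mg/L × 625,000 L = 2,875,000 mg = 2875 g.
Product at 59.0% available chlorine: 2875 / 0.59 = 4873 g.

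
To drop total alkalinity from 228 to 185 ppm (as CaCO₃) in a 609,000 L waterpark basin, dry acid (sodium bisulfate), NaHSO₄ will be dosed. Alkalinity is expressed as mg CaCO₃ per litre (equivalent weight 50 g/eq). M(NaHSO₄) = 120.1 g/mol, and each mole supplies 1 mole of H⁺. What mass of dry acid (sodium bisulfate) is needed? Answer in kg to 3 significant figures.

Alkalinity to neutralize: (228 − 185) = 43 mg/L as CaCO₃ × 609,000 L = 26,190 g as CaCO₃.
Equivalents of H⁺ required: 26,190 ÷ 50 g/eq = 523.7 eq = 523.7 mol NaHSO₄.
Mass of NaHSO₄: 523.7 × 120.1 = 62,900 g.

62.9 kg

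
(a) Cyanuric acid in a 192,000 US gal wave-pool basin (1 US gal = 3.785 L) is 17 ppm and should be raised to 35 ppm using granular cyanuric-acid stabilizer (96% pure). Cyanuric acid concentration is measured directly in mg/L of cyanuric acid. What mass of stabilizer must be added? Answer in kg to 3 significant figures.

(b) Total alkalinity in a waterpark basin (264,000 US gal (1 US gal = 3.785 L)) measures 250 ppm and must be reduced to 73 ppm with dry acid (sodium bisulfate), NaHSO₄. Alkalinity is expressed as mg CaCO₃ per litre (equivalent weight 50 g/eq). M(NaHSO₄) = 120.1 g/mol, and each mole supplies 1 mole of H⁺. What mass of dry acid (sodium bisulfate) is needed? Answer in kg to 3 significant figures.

(a) Volume: 192,000 US gal × 3.785 L/gal = 726,720 L.
(a) CYA to add: (35 − 17) = 18 mg/L × 726,720 L = 13,080 g cyanuric acid.
(a) At 96% purity: 13,080 / 0.96 = 13,630 g product.

(b) Volume: 264,000 US gal × 3.785 L/gal = 999,240 L.
(b) Alkalinity to neutralize: (250 − 73) = 177 mg/L as CaCO₃ × 999,240 L = 176,900 g as CaCO₃.
(b) Equivalents of H⁺ required: 176,900 ÷ 50 g/eq = 3537 eq = 3537 mol NaHSO₄.
(b) Mass of NaHSO₄: 3537 × 120.1 = 424,800 g.

(a) 13.6 kg; (b) 425 kg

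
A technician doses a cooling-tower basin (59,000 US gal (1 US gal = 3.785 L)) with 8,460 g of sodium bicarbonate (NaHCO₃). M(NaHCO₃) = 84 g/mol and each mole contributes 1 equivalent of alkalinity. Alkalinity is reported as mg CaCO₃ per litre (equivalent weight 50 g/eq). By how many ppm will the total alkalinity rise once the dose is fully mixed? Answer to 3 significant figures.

22.5 ppm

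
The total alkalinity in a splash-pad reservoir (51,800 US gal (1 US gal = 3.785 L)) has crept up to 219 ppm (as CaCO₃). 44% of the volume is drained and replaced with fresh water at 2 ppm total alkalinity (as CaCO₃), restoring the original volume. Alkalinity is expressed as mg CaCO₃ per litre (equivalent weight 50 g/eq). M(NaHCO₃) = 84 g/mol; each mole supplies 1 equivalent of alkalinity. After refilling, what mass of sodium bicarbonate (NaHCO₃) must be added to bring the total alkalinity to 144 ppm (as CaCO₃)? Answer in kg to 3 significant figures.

Volume: 51,800 US gal × 3.785 L/gal = 196,063 L.
After draining 44% and refilling: 219 × 0.56 + 2 × 0.44 = 123.52 ppm.
Deficit to target: 144 − 123.52 = 20.48 mg/L.
As CaCO₃: 20.48 mg/L × 196,063 L = 4015 g; ÷ 50 g/eq ÷ 1 = 80.31 mol NaHCO₃.
Mass: 80.31 × 84 = 6746 g.

6.75 kg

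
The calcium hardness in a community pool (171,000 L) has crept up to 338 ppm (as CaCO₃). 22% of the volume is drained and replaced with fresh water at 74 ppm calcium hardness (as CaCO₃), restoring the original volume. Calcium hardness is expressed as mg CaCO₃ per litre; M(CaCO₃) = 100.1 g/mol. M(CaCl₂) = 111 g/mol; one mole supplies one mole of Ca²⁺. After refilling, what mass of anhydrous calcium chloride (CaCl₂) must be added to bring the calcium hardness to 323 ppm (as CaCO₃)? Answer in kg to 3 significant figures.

After draining 22% and refilling: 338 × 0.78 + 74 × 0.22 = 279.92 ppm.
Deficit to target: 323 − 279.92 = 43.08 mg/L.
As CaCO₃: 43.08 mg/L × 171,000 L = 7367 g; ÷ 100.1 = 73.59 mol Ca²⁺.
Mass: 73.59 × 111 = 8169 g.

8.17 kg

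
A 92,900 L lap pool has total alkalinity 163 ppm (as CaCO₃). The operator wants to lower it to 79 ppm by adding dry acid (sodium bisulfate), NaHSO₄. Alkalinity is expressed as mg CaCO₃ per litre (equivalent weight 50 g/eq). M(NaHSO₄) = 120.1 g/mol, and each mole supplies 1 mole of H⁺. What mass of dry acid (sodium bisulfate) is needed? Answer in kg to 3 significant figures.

18.7 kg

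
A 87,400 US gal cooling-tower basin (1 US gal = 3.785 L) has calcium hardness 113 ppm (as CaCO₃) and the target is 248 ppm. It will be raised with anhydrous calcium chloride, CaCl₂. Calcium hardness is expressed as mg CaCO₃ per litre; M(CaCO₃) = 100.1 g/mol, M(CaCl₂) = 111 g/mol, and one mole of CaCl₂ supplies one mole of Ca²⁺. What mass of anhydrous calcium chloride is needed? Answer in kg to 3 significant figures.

49.5 kg

Volume: 87,400 US gal × 3.785 L/gal = 330,809 L.
Hardness to add: (248 − 113) = 135 mg/L as CaCO₃ × 330,809 L = 44,660 g as CaCO₃.
Moles of Ca²⁺ (1 mol Ca²⁺ ≡ 1 mol CaCO₃): 44,660 / 100.1 g/mol = 446.1 mol.
Mass of CaCl₂: 446.1 × 111 = 49,520 g.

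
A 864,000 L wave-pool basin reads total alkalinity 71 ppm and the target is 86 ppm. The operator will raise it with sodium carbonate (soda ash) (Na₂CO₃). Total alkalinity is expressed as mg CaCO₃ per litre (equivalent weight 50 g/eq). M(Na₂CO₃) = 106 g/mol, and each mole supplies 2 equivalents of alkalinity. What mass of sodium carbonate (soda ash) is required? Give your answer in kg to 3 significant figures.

Alkalinity to add: (86 − 71) = 15 mg/L as CaCO₃ × 864,000 L = 12,960 g as CaCO₃.
Equivalents: 12,960 g ÷ 50 g/eq = 259.2 eq.
Each mole of Na₂CO₃ supplies 2 eq, so 259.2 / 2 = 129.6 mol.
Mass: 129.6 mol × 106 g/mol = 13,740 g.

13.7 kg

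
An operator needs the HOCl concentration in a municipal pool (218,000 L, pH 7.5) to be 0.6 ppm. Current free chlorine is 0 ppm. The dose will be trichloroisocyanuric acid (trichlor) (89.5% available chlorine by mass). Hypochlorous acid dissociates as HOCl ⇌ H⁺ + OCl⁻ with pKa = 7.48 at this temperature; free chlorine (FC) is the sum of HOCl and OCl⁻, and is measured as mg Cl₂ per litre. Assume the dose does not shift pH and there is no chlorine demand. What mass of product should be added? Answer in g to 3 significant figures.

299 g

[OCl⁻]/[HOCl] = 10^(pH − pKa) = 10^(7.5 − 7.48) = 1.047; fraction as HOCl = 1/(1 + 1.047) = 0.4885.
Free chlorine required for 0.6 ppm HOCl: 0.6 / 0.4885 = 1.228 ppm.
FC to add: 1.228 − 0 = 1.228 mg/L as Cl₂.
Cl₂ equivalent: 1.228 mg/L × 218,000 L = 267.8 g.
Product at 89.5% available Cl: 267.8 / 0.895 = 299.2 g.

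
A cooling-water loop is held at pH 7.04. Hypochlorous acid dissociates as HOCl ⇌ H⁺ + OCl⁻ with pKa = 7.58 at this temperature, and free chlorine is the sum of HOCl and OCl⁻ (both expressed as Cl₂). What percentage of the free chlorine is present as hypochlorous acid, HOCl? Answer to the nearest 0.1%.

77.6%

[OCl⁻]/[HOCl] = 10^(pH − pKa) = 10^(7.04 − 7.58) = 10^-0.54 = 0.2884.
Fraction as HOCl = 1 / (1 + 0.2884) = 0.7762.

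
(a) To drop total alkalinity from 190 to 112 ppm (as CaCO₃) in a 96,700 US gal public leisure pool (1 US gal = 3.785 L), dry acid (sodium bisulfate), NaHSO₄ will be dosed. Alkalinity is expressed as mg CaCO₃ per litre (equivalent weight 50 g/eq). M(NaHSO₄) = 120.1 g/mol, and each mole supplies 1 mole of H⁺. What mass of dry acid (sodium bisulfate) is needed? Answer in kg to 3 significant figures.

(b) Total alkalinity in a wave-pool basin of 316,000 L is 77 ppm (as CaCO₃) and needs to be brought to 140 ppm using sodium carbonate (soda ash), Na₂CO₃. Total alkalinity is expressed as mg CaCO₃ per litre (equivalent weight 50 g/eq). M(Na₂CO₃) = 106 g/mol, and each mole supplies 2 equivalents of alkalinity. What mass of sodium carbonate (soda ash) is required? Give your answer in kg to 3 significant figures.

(a) 68.6 kg; (b) 21.1 kg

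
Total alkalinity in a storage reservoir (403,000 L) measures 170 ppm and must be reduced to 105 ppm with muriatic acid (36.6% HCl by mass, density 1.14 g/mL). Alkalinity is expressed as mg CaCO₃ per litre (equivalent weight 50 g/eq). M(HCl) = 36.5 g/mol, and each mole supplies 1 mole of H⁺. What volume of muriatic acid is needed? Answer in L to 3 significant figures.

45.8 L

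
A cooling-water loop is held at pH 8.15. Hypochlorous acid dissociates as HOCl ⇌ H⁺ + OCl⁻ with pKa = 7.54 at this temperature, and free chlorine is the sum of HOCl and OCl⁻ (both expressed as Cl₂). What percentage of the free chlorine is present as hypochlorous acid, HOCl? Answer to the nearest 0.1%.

19.7%

[OCl⁻]/[HOCl] = 10^(pH − pKa) = 10^(8.15 − 7.54) = 10^0.61 = 4.074.
Fraction as HOCl = 1 / (1 + 4.074) = 0.1971.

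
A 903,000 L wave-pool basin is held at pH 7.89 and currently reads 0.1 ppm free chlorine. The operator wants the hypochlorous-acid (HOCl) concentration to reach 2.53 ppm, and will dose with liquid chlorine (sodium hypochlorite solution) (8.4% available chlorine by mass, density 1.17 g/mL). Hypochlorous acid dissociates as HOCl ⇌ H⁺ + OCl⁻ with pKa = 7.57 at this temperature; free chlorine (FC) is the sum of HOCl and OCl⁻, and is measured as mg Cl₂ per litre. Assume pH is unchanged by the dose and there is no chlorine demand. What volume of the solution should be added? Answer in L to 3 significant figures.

70.9 L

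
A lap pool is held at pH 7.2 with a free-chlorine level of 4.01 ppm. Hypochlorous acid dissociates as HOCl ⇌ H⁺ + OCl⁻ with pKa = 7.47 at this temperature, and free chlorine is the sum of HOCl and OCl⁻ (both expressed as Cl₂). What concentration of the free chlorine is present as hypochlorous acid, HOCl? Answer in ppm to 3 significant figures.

2.61 ppm

[OCl⁻]/[HOCl] = 10^(pH − pKa) = 10^(7.2 − 7.47) = 10^-0.27 = 0.537.
Fraction as HOCl = 1 / (1 + 0.537) = 0.6506.
HOCl = 0.6506 × 4.01 ppm = 2.609 ppm.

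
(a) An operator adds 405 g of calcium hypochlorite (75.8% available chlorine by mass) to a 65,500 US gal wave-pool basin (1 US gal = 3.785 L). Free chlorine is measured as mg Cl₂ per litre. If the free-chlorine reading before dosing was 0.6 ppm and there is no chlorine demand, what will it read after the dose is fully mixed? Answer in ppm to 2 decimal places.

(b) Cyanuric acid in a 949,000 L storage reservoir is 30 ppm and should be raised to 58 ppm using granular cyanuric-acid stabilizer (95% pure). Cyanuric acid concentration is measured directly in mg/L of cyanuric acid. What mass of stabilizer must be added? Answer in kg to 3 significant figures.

(a) Volume: 65,500 US gal × 3.785 L/gal = 247,918 L.
(a) Available chlorine delivered: 405 g × 0.758 = 307 g as Cl₂.
(a) Concentration rise: 307 g / 247,918 L = 1.238 mg/L = 1.24 ppm.
(a) Final FC: 0.6 + 1.24 = 1.84 ppm.

(b) CYA to add: (58 − 30) = 28 mg/L × 949,000 L = 26,570 g cyanuric acid.
(b) At 95% purity: 26,570 / 0.95 = 27,970 g product.

(a) 1.84 ppm; (b) 28.0 kg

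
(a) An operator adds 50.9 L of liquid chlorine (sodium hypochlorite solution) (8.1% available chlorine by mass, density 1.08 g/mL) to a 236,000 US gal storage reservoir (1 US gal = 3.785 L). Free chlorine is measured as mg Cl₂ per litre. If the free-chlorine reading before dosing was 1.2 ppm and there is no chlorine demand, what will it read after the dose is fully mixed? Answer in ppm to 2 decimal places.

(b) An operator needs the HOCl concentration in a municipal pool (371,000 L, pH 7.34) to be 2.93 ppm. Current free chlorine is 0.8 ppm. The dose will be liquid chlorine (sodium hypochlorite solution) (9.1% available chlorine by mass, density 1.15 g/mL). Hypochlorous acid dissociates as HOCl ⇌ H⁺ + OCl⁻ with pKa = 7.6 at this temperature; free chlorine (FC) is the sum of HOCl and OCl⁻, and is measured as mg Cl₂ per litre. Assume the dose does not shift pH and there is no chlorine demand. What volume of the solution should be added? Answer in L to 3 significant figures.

(a) 6.18 ppm; (b) 13.3 L

(a) Volume: 236,000 US gal × 3.785 L/gal = 893,260 L.
(a) Mass of solution: 50.9 L × 1000 mL/L × 1.08 g/mL = 54,970 g.
(a) Available chlorine delivered: 54,970 g × 0.081 = 4453 g as Cl₂.
(a) Concentration rise: 4453 g / 893,260 L = 4.985 mg/L = 4.98 ppm.
(a) Final FC: 1.2 + 4.98 = 6.18 ppm.

(b) [OCl⁻]/[HOCl] = 10^(pH − pKa) = 10^(7.34 − 7.6) = 0.5495; fraction as HOCl = 1/(1 + 0.5495) = 0.6454.
(b) Free chlorine required for 2.93 ppm HOCl: 2.93 / 0.6454 = 4.54 ppm.
(b) FC to add: 4.54 − 0.8 = 3.74 mg/L as Cl₂.
(b) Cl₂ equivalent: 3.74 mg/L × 371,000 L = 1388 g.
(b) Product at 9.1% available Cl: 1388 / 0.091 = 15,250 g.
(b) Volume: 15,250 g ÷ 1.15 g/mL = 13,260 mL.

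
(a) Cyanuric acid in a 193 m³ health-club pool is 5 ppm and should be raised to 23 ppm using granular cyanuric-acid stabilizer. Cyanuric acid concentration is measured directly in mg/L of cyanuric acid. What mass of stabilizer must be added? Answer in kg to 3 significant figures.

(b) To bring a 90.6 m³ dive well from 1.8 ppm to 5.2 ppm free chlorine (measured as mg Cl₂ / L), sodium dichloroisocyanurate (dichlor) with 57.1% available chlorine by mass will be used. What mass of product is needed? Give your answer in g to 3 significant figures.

(a) 3.47 kg; (b) 539 g

(a) Volume: 193 m³ = 193,000 L.
(a) CYA to add: (23 − 5) = 18 mg/L × 193,000 L = 3474 g cyanuric acid.

(b) Volume: 90.6 m³ = 90,600 L.
(b) Chlorine deficit: 5.2 − 1.8 = 3.4 ppm = 3.4 mg/L as Cl₂.
(b) Cl₂ equivalent needed: 3.4 mg/L × 90,600 L = 308,000 mg = 308 g.
(b) Product at 57.1% available chlorine: 308 / 0.571 = 539.5 g.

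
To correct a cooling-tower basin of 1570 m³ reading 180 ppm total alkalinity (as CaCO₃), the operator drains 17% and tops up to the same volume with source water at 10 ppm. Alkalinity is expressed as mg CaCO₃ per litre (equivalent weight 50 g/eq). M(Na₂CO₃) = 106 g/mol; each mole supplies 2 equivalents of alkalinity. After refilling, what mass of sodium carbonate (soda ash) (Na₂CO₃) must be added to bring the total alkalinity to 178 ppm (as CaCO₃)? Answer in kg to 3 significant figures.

44.8 kg

Volume: 1570 m³ = 1,570,000 L.
After draining 17% and refilling: 180 × 0.83 + 10 × 0.17 = 151.1 ppm.
Deficit to target: 178 − 151.1 = 26.9 mg/L.
As CaCO₃: 26.9 mg/L × 1,570,000 L = 42,230 g; ÷ 50 g/eq ÷ 2 = 422.3 mol Na₂CO₃.
Mass: 422.3 × 106 = 44,770 g.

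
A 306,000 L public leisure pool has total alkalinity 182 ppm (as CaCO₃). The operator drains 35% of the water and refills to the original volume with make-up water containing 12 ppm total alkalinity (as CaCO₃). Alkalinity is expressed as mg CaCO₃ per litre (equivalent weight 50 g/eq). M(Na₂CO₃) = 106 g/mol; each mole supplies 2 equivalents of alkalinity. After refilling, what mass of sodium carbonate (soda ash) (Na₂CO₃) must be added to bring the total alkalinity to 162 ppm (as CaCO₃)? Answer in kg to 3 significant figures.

12.8 kg

After draining 35% and refilling: 182 × 0.65 + 12 × 0.35 = 122.5 ppm.
Deficit to target: 162 − 122.5 = 39.5 mg/L.
As CaCO₃: 39.5 mg/L × 306,000 L = 12,090 g; ÷ 50 g/eq ÷ 2 = 120.9 mol Na₂CO₃.
Mass: 120.9 × 106 = 12,810 g.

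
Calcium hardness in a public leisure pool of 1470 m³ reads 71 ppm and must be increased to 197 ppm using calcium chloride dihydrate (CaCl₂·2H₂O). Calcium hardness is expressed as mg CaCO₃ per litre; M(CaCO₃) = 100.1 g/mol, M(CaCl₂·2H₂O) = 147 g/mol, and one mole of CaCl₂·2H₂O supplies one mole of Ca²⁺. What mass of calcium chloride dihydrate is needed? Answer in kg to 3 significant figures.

272 kg

Volume: 1470 m³ = 1,470,000 L.
Hardness to add: (197 − 71) = 126 mg/L as CaCO₃ × 1,470,000 L = 185,200 g as CaCO₃.
Moles of Ca²⁺ (1 mol Ca²⁺ ≡ 1 mol CaCO₃): 185,200 / 100.1 g/mol = 1850 mol.
Mass of CaCl₂·2H₂O: 1850 × 147 = 272,000 g.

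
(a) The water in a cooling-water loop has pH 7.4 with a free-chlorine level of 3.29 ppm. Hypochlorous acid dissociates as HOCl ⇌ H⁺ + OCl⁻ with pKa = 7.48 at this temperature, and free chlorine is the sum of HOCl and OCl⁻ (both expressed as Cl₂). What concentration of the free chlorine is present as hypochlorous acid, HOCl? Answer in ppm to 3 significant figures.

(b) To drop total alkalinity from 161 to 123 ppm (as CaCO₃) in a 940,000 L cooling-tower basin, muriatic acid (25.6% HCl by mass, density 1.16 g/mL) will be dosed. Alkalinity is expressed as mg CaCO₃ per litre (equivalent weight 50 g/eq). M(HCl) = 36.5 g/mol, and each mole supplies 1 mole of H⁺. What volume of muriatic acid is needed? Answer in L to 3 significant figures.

(a) [OCl⁻]/[HOCl] = 10^(pH − pKa) = 10^(7.4 − 7.48) = 10^-0.08 = 0.8318.
(a) Fraction as HOCl = 1 / (1 + 0.8318) = 0.5459.
(a) HOCl = 0.5459 × 3.29 ppm = 1.796 ppm.

(b) Alkalinity to neutralize: (161 − 123) = 38 mg/L as CaCO₃ × 940,000 L = 35,720 g as CaCO₃.
(b) Equivalents of H⁺ required: 35,720 ÷ 50 g/eq = 714.4 eq = 714.4 mol HCl.
(b) Mass of HCl: 714.4 × 36.5 = 26,080 g.
(b) Mass of 25.6% solution: 26,080 / 0.256 = 101,900 g.
(b) Volume: 101,900 g ÷ 1.16 g/mL = 87,810 mL.

(a) 1.80 ppm; (b) 87.8 L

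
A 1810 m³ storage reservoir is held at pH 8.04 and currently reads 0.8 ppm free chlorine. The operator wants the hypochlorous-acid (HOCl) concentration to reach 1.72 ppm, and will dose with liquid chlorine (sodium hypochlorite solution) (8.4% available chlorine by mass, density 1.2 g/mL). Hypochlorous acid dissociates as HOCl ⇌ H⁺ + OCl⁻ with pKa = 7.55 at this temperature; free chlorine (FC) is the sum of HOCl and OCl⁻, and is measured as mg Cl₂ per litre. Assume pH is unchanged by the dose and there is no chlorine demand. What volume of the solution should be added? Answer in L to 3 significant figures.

Volume: 1810 m³ = 1,810,000 L.
[OCl⁻]/[HOCl] = 10^(pH − pKa) = 10^(8.04 − 7.55) = 3.09; fraction as HOCl = 1/(1 + 3.09) = 0.2445.
Free chlorine required for 1.72 ppm HOCl: 1.72 / 0.2445 = 7.035 ppm.
FC to add: 7.035 − 0.8 = 6.235 mg/L as Cl₂.
Cl₂ equivalent: 6.235 mg/L × 1,810,000 L = 11,290 g.
Product at 8.4% available Cl: 11,290 / 0.084 = 134,400 g.
Volume: 134,400 g ÷ 1.2 g/mL = 112,000 mL.

112 L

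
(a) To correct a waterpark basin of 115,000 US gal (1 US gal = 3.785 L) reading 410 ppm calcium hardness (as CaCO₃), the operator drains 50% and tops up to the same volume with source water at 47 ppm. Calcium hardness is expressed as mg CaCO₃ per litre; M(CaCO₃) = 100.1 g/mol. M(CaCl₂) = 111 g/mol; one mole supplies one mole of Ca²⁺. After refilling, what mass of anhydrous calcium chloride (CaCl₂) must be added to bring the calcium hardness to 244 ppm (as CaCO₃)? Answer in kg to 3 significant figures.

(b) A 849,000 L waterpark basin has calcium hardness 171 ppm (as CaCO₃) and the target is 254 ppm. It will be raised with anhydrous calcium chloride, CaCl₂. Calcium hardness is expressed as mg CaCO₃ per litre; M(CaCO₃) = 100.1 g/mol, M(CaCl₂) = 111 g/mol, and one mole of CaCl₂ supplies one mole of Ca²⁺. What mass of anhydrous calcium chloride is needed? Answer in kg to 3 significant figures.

(a) 7.48 kg; (b) 78.1 kg

(a) Volume: 115,000 US gal × 3.785 L/gal = 435,275 L.
(a) After draining 50% and refilling: 410 × 0.50 + 47 × 0.50 = 228.5 ppm.
(a) Deficit to target: 244 − 228.5 = 15.5 mg/L.
(a) As CaCO₃: 15.5 mg/L × 435,275 L = 6747 g; ÷ 100.1 = 67.4 mol Ca²⁺.
(a) Mass: 67.4 × 111 = 7481 g.

(b) Hardness to add: (254 − 171) = 83 mg/L as CaCO₃ × 849,000 L = 70,470 g as CaCO₃.
(b) Moles of Ca²⁺ (1 mol Ca²⁺ ≡ 1 mol CaCO₃): 70,470 / 100.1 g/mol = 704 mol.
(b) Mass of CaCl₂: 704 × 111 = 78,140 g.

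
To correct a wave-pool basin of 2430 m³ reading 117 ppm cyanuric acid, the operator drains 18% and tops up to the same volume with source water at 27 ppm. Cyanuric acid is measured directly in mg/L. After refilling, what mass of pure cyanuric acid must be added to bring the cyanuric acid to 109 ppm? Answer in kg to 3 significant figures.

19.9 kg

Volume: 2430 m³ = 2,430,000 L.
After draining 18% and refilling: 117 × 0.82 + 27 × 0.18 = 100.8 ppm.
Deficit to target: 109 − 100.8 = 8.2 mg/L.
Mass: 8.2 mg/L × 2,430,000 L = 19,930 g cyanuric acid.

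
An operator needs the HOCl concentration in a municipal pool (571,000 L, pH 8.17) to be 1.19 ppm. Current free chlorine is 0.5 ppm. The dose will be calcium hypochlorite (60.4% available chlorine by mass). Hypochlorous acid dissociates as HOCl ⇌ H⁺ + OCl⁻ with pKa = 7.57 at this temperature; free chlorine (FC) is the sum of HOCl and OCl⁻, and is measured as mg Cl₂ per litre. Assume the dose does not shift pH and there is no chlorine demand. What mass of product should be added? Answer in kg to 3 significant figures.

5.13 kg

[OCl⁻]/[HOCl] = 10^(pH − pKa) = 10^(8.17 − 7.57) = 3.981; fraction as HOCl = 1/(1 + 3.981) = 0.2008.
Free chlorine required for 1.19 ppm HOCl: 1.19 / 0.2008 = 5.927 ppm.
FC to add: 5.927 − 0.5 = 5.427 mg/L as Cl₂.
Cl₂ equivalent: 5.427 mg/L × 571,000 L = 3099 g.
Product at 60.4% available Cl: 3099 / 0.604 = 5131 g.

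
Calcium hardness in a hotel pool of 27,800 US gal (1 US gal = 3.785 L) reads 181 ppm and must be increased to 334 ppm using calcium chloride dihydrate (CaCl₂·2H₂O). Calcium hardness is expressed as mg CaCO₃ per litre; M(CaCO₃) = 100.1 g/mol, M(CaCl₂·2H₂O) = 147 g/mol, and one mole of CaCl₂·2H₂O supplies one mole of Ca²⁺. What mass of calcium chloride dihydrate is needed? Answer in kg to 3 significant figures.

23.6 kg

Volume: 27,800 US gal × 3.785 L/gal = 105,223 L.
Hardness to add: (334 − 181) = 153 mg/L as CaCO₃ × 105,223 L = 16,100 g as CaCO₃.
Moles of Ca²⁺ (1 mol Ca²⁺ ≡ 1 mol CaCO₃): 16,100 / 100.1 g/mol = 160.8 mol.
Mass of CaCl₂·2H₂O: 160.8 × 147 = 23,640 g.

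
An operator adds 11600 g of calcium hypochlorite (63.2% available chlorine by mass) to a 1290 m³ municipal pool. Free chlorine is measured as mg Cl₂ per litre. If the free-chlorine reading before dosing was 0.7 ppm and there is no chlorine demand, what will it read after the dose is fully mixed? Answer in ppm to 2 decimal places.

6.38 ppm

Volume: 1290 m³ = 1,290,000 L.
Available chlorine delivered: 11,600 g × 0.632 = 7331 g as Cl₂.
Concentration rise: 7331 g / 1,290,000 L = 5.683 mg/L = 5.68 ppm.
Final FC: 0.7 + 5.68 = 6.38 ppm.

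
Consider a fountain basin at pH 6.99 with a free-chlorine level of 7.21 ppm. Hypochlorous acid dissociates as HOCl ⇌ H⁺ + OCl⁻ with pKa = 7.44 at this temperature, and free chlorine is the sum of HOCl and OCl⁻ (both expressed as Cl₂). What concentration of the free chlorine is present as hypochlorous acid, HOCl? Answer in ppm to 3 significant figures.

[OCl⁻]/[HOCl] = 10^(pH − pKa) = 10^(6.99 − 7.44) = 10^-0.45 = 0.3548.
Fraction as HOCl = 1 / (1 + 0.3548) = 0.7381.
HOCl = 0.7381 × 7.21 ppm = 5.322 ppm.

5.32 ppm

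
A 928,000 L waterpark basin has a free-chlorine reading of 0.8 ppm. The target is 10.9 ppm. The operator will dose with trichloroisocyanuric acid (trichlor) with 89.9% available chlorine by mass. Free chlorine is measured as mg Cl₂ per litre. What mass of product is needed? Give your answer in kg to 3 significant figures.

10.4 kg

Chlorine deficit: 10.9 − 0.8 = 10.1 ppm = 10.1 mg/L as Cl₂.
Cl₂ equivalent needed: 10.1 mg/L × 928,000 L = 9,373,000 mg = 9373 g.
Product at 89.9% available chlorine: 9373 / 0.899 = 10,430 g.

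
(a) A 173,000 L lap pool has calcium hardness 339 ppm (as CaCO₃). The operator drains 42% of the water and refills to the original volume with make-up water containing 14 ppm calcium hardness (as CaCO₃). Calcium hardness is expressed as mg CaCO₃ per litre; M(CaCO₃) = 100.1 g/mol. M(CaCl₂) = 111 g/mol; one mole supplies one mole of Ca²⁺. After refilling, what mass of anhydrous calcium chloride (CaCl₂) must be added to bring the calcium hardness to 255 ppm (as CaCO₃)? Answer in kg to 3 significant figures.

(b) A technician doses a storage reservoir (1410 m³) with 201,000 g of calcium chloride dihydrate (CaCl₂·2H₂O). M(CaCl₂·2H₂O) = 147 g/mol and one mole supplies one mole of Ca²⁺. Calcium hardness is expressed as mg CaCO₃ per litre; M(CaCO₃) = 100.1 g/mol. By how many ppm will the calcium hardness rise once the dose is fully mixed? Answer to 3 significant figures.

(a) 10.1 kg; (b) 97.1 ppm

(a) After draining 42% and refilling: 339 × 0.58 + 14 × 0.42 = 202.5 ppm.
(a) Deficit to target: 255 − 202.5 = 52.5 mg/L.
(a) As CaCO₃: 52.5 mg/L × 173,000 L = 9082 g; ÷ 100.1 = 90.73 mol Ca²⁺.
(a) Mass: 90.73 × 111 = 10,070 g.

(b) Volume: 1410 m³ = 1,410,000 L.
(b) Moles of Ca²⁺: 201,000 g ÷ 147 g/mol = 1367 mol.
(b) As CaCO₃: 1367 mol × 100.1 g/mol = 136,900 g.
(b) Rise: 136,900 g / 1,410,000 L × 1000 = 97.07 mg/L.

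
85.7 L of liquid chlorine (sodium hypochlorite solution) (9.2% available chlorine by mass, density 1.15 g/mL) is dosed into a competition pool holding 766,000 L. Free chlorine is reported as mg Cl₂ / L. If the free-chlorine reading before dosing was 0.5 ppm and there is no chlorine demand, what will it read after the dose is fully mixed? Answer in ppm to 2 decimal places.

Mass of solution: 85.7 L × 1000 mL/L × 1.15 g/mL = 98,550 g.
Available chlorine delivered: 98,550 g × 0.092 = 9067 g as Cl₂.
Concentration rise: 9067 g / 766,000 L = 11.84 mg/L = 11.84 ppm.
Final FC: 0.5 + 11.84 = 12.34 ppm.

12.34 ppm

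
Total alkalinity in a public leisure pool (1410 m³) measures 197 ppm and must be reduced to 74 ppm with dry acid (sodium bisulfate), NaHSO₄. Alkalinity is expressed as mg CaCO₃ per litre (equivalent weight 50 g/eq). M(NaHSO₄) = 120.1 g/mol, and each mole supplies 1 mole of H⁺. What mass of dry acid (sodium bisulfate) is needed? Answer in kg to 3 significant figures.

417 kg

Volume: 1410 m³ = 1,410,000 L.
Alkalinity to neutralize: (197 − 74) = 123 mg/L as CaCO₃ × 1,410,000 L = 173,400 g as CaCO₃.
Equivalents of H⁺ required: 173,400 ÷ 50 g/eq = 3469 eq = 3469 mol NaHSO₄.
Mass of NaHSO₄: 3469 × 120.1 = 416,600 g.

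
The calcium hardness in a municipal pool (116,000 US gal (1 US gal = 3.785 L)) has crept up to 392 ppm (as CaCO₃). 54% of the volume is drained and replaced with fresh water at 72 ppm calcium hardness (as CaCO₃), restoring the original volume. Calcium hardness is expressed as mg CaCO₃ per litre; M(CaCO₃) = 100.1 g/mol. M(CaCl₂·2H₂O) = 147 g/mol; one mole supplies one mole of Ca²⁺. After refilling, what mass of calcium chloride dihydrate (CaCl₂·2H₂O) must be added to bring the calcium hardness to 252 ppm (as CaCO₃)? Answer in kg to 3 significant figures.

21.1 kg

Volume: 116,000 US gal × 3.785 L/gal = 439,060 L.
After draining 54% and refilling: 392 × 0.46 + 72 × 0.54 = 219.2 ppm.
Deficit to target: 252 − 219.2 = 32.8 mg/L.
As CaCO₃: 32.8 mg/L × 439,060 L = 14,400 g; ÷ 100.1 = 143.9 mol Ca²⁺.
Mass: 143.9 × 147 = 21,150 g.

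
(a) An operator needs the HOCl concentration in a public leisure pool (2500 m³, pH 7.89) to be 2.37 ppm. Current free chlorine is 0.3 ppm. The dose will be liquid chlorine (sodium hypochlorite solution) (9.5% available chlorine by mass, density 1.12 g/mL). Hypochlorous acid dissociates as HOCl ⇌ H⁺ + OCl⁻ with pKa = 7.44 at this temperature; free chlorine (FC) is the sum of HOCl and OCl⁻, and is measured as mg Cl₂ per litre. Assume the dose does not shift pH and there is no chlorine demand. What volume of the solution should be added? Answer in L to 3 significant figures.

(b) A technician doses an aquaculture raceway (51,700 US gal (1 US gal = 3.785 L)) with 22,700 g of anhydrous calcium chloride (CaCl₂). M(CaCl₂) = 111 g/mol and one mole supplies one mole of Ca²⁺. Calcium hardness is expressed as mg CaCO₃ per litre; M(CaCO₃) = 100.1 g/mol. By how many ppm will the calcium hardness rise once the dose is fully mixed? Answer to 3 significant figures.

(a) 206 L; (b) 105 ppm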